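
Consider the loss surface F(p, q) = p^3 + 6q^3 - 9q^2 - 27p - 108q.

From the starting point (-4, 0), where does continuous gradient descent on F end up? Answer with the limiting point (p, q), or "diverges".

diverges

F is separable, so gradient descent decouples: p follows -∂F/∂p, q follows -∂F/∂q.
∂F/∂p = 3(p - 3)(p + 3); at p=-4 this is 21, so p decreases.
∂F/∂q = 18(q - 3)(q + 2); at q=0 this is -108, so q increases.
The p-coordinate has no critical point in that direction and runs off to infinity.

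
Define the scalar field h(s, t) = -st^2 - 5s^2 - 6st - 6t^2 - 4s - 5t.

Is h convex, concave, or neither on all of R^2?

neither

The term -st^2 is cubic, so the Hessian is not constant.
∂²h/∂t² = -2s - 12, which takes both signs as s varies (negative for sufficiently large s). A diagonal entry of the Hessian changing sign means the Hessian is neither positive- nor negative-semidefinite on all of R^2.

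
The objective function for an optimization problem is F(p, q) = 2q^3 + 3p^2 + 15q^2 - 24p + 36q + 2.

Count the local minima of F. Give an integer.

1

F separates as a function of p plus a function of q, so ∇F=0 decouples.
∂F/∂p = 6(p - 4) = 0 at p ∈ {4}; ∂F/∂q = 6(q + 2)(q + 3) = 0 at q ∈ {-3, -2}.
The Hessian is diagonal: diag(F_pp, F_qq). Second derivatives: F_pp(4)=6; F_qq(-3)=-6, F_qq(-2)=6.
Local minima occur where both diagonal entries positive: (4, -2). Count: 1.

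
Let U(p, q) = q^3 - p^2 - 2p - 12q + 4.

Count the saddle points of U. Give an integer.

1

U separates as a function of p plus a function of q, so ∇U=0 decouples.
∂U/∂p = -2(p + 1) = 0 at p ∈ {-1}; ∂U/∂q = 3(q - 2)(q + 2) = 0 at q ∈ {-2, 2}.
The Hessian is diagonal: diag(U_pp, U_qq). Second derivatives: U_pp(-1)=-2; U_qq(-2)=-12, U_qq(2)=12.
Saddle points occur where the two diagonal entries have opposite signs: (-1, 2). Count: 1.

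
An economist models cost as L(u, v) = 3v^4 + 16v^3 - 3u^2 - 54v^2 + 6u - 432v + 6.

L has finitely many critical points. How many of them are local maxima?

1

L separates as a function of u plus a function of v, so ∇L=0 decouples.
∂L/∂u = -6(u - 1) = 0 at u ∈ {1}; ∂L/∂v = 12(v - 3)(v + 3)(v + 4) = 0 at v ∈ {-4, -3, 3}.
The Hessian is diagonal: diag(L_uu, L_vv). Second derivatives: L_uu(1)=-6; L_vv(-4)=84, L_vv(-3)=-72, L_vv(3)=504.
Local maxima occur where both diagonal entries negative: (1, -3). Count: 1.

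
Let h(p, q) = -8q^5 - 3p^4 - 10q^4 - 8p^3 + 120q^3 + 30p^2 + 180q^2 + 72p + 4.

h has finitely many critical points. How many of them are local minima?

2

h separates as a function of p plus a function of q, so ∇h=0 decouples.
∂h/∂p = -12(p - 2)(p + 1)(p + 3) = 0 at p ∈ {-3, -1, 2}; ∂h/∂q = -40q(q - 3)(q + 1)(q + 3) = 0 at q ∈ {-3, -1, 0, 3}.
The Hessian is diagonal: diag(h_pp, h_qq). Second derivatives: h_pp(-3)=-120, h_pp(-1)=72, h_pp(2)=-180; h_qq(-3)=1440, h_qq(-1)=-320, h_qq(0)=360, h_qq(3)=-2880.
Local minima occur where both diagonal entries positive: (-1, -3), (-1, 0). Count: 2.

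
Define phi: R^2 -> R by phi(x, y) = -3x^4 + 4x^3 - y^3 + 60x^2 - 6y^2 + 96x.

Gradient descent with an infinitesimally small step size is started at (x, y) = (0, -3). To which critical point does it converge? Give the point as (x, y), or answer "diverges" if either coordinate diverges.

(-1, -4)

phi is separable, so gradient descent decouples: x follows -∂phi/∂x, y follows -∂phi/∂y.
∂phi/∂x = -12(x - 4)(x + 1)(x + 2); at x=0 this is 96, so x decreases.
∂phi/∂y = -3y(y + 4); at y=-3 this is 9, so y decreases.
x converges to its nearest critical value -1 (a local min of the x-part); y converges to -4. The iterate converges to (-1, -4).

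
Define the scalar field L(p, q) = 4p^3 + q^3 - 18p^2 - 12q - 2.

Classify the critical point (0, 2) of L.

saddle point

The mixed partial ∂²L/∂p∂q is 0, so the Hessian at any point is diag(L_pp, L_qq) = diag(12(2p - 3), 6q).
At (0, 2): H = diag(-36, 12).
The eigenvalues have opposite signs, so H is indefinite: a saddle point.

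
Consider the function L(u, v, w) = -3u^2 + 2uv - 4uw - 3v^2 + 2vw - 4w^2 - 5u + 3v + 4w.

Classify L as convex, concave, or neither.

L is quadratic, so its Hessian is the constant matrix H = [[-6, 2, -4], [2, -6, 2], [-4, 2, -8]].
Leading principal minors: -6, 32, -168.
Signs alternate −, +, − ⇒ H ≺ 0 ⇒ concave.

concave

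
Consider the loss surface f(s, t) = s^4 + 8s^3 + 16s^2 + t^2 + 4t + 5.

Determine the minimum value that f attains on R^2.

1

f(s,t) separates as P(s) + Q(t) + 5, so its minimum is min P + min Q + 5.
P'(s) = 4s(s + 2)(s + 4) vanishes at s ∈ {-4, -2, 0}; Q'(t) = 2(t + 2) vanishes at t ∈ {-2}.
Local minima of P (where P''>0): P(-4)=0, P(0)=0. Local minima of Q: Q(-2)=-4.
So the global minimum of f is P(-4) + Q(-2) + 5 = 0 − 4 + 5 = 1, attained at (-4, -2).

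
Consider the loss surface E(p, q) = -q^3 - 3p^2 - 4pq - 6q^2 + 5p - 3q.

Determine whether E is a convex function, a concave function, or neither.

neither

The term -q^3 is cubic, so the Hessian is not constant.
∂²E/∂q² = -6q - 12, which takes both signs as q varies (negative for sufficiently large q). A diagonal entry of the Hessian changing sign means the Hessian is neither positive- nor negative-semidefinite on all of R^2.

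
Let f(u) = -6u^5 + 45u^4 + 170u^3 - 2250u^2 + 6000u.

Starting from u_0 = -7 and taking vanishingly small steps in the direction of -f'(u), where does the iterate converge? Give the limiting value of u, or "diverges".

-5

f'(u) = -30(u - 5)(u - 4)(u - 2)(u + 5), so f'(-7) = -71280.
Gradient descent moves in the -f' direction, i.e. u is increasing.
The nearest critical point in that direction is u = -5, where f'' = 18900 > 0 (a local minimum). The iterate converges there.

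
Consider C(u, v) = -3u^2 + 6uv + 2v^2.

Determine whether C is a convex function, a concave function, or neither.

neither

C is quadratic, so its Hessian is the constant matrix H = [[-6, 6], [6, 4]].
det(H) = -60, tr(H) = -2.
det(H) < 0, so H is indefinite: neither convex nor concave.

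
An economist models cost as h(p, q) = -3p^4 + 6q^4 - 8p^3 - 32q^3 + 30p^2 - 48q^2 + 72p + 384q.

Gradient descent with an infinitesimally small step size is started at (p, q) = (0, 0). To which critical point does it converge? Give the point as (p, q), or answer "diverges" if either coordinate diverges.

(-1, -2)

h is separable, so gradient descent decouples: p follows -∂h/∂p, q follows -∂h/∂q.
∂h/∂p = -12(p - 2)(p + 1)(p + 3); at p=0 this is 72, so p decreases.
∂h/∂q = 24(q - 4)(q - 2)(q + 2); at q=0 this is 384, so q decreases.
p converges to its nearest critical value -1 (a local min of the p-part); q converges to -2. The iterate converges to (-1, -2).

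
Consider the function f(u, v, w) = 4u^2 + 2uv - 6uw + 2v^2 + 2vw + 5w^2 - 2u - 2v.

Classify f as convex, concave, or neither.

f is quadratic, so its Hessian is the constant matrix H = [[8, 2, -6], [2, 4, 2], [-6, 2, 10]].
Leading principal minors: 8, 28, 56.
All positive ⇒ H ≻ 0 ⇒ convex.

convex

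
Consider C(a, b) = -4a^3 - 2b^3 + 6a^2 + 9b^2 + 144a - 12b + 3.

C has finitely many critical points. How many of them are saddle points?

2

C separates as a function of a plus a function of b, so ∇C=0 decouples.
∂C/∂a = -12(a - 4)(a + 3) = 0 at a ∈ {-3, 4}; ∂C/∂b = -6(b - 2)(b - 1) = 0 at b ∈ {1, 2}.
The Hessian is diagonal: diag(C_aa, C_bb). Second derivatives: C_aa(-3)=84, C_aa(4)=-84; C_bb(1)=6, C_bb(2)=-6.
Saddle points occur where the two diagonal entries have opposite signs: (-3, 2), (4, 1). Count: 2.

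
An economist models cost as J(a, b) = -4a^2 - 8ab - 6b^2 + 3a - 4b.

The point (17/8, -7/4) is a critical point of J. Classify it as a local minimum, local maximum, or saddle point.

The Hessian of J is constant: H = [[-8, -8], [-8, -12]].
det(H) = (-8)·(-12) − (-8)² = 32.
det(H) > 0 and tr(H) = -20 < 0, so H is negative definite and the point is a local maximum.

local maximum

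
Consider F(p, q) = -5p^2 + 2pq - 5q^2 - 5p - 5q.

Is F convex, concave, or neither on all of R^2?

concave

F is quadratic, so its Hessian is the constant matrix H = [[-10, 2], [2, -10]].
det(H) = 96, tr(H) = -20.
det(H) > 0 and tr(H) < 0, so H is negative definite everywhere: concave.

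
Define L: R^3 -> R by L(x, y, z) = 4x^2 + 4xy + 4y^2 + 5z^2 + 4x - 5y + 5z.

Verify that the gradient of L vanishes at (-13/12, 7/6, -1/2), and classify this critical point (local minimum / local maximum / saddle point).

∇L = (8x + 4y + 4, 4x + 8y - 5, 10z + 5); substituting (-13/12, 7/6, -1/2) gives ∇L = (0, 0, 0), so (-13/12, 7/6, -1/2) is indeed a critical point.
The Hessian is constant: H = [[8, 4, 0], [4, 8, 0], [0, 0, 10]].
Leading principal minors: Δ₁ = 8, Δ₂ = 48, Δ₃ = 480.
All leading minors are positive, so H is positive definite: a local minimum.

local minimum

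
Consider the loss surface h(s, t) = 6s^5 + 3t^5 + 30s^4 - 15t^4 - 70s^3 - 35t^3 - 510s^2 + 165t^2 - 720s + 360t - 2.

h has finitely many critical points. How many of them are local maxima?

4

h separates as a function of s plus a function of t, so ∇h=0 decouples.
∂h/∂s = 30(s - 3)(s + 1)(s + 2)(s + 4) = 0 at s ∈ {-4, -2, -1, 3}; ∂h/∂t = 15(t - 4)(t - 3)(t + 1)(t + 2) = 0 at t ∈ {-2, -1, 3, 4}.
The Hessian is diagonal: diag(h_ss, h_tt). Second derivatives: h_ss(-4)=-1260, h_ss(-2)=300, h_ss(-1)=-360, h_ss(3)=4200; h_tt(-2)=-450, h_tt(-1)=300, h_tt(3)=-300, h_tt(4)=450.
Local maxima occur where both diagonal entries negative: (-4, -2), (-4, 3), (-1, -2), (-1, 3). Count: 4.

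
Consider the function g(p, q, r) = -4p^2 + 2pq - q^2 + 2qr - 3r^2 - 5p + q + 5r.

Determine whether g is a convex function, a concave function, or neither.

concave

g is quadratic, so its Hessian is the constant matrix H = [[-8, 2, 0], [2, -2, 2], [0, 2, -6]].
Leading principal minors: -8, 12, -40.
Signs alternate −, +, − ⇒ H ≺ 0 ⇒ concave.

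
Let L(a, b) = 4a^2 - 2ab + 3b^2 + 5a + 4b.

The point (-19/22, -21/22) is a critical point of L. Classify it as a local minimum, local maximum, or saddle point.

The Hessian of L is constant: H = [[8, -2], [-2, 6]].
det(H) = 8·6 − (-2)² = 44.
det(H) > 0 and tr(H) = 14 > 0, so H is positive definite and the point is a local minimum.

local minimum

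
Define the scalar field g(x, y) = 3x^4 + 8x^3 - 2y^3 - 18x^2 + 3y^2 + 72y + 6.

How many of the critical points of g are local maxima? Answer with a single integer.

g separates as a function of x plus a function of y, so ∇g=0 decouples.
∂g/∂x = 12x(x - 1)(x + 3) = 0 at x ∈ {-3, 0, 1}; ∂g/∂y = -6(y - 4)(y + 3) = 0 at y ∈ {-3, 4}.
The Hessian is diagonal: diag(g_xx, g_yy). Second derivatives: g_xx(-3)=144, g_xx(0)=-36, g_xx(1)=48; g_yy(-3)=42, g_yy(4)=-42.
Local maxima occur where both diagonal entries negative: (0, 4). Count: 1.

1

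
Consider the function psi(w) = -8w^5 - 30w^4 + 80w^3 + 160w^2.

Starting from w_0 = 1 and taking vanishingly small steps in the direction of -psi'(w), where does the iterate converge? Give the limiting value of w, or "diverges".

psi'(w) = -40w(w - 2)(w + 1)(w + 4), so psi'(1) = 400.
Gradient descent moves in the -psi' direction, i.e. w is decreasing.
The nearest critical point in that direction is w = 0, where psi'' = 320 > 0 (a local minimum). The iterate converges there.

0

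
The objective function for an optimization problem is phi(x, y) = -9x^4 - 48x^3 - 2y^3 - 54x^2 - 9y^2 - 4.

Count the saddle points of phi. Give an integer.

phi separates as a function of x plus a function of y, so ∇phi=0 decouples.
∂phi/∂x = -36x(x + 1)(x + 3) = 0 at x ∈ {-3, -1, 0}; ∂phi/∂y = -6y(y + 3) = 0 at y ∈ {-3, 0}.
The Hessian is diagonal: diag(phi_xx, phi_yy). Second derivatives: phi_xx(-3)=-216, phi_xx(-1)=72, phi_xx(0)=-108; phi_yy(-3)=18, phi_yy(0)=-18.
Saddle points occur where the two diagonal entries have opposite signs: (-3, -3), (-1, 0), (0, -3). Count: 3.

3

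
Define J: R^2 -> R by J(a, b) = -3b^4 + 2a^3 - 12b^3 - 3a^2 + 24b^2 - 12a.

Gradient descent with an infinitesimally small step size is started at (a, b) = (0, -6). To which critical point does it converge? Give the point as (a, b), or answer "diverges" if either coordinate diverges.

diverges

J is separable, so gradient descent decouples: a follows -∂J/∂a, b follows -∂J/∂b.
∂J/∂a = 6(a - 2)(a + 1); at a=0 this is -12, so a increases.
∂J/∂b = -12b(b - 1)(b + 4); at b=-6 this is 1008, so b decreases.
The b-coordinate has no critical point in that direction and runs off to infinity.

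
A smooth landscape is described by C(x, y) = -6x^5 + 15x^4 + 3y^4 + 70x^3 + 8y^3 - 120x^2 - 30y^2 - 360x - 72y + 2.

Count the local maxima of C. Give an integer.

C separates as a function of x plus a function of y, so ∇C=0 decouples.
∂C/∂x = -30(x - 3)(x - 2)(x + 1)(x + 2) = 0 at x ∈ {-2, -1, 2, 3}; ∂C/∂y = 12(y - 2)(y + 1)(y + 3) = 0 at y ∈ {-3, -1, 2}.
The Hessian is diagonal: diag(C_xx, C_yy). Second derivatives: C_xx(-2)=600, C_xx(-1)=-360, C_xx(2)=360, C_xx(3)=-600; C_yy(-3)=120, C_yy(-1)=-72, C_yy(2)=180.
Local maxima occur where both diagonal entries negative: (-1, -1), (3, -1). Count: 2.

2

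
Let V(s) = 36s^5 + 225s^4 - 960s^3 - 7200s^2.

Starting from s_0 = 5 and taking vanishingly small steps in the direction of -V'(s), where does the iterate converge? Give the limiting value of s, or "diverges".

V'(s) = 180s(s - 4)(s + 4)(s + 5), so V'(5) = 81000.
Gradient descent moves in the -V' direction, i.e. s is decreasing.
The nearest critical point in that direction is s = 4, where V'' = 51840 > 0 (a local minimum). The iterate converges there.

4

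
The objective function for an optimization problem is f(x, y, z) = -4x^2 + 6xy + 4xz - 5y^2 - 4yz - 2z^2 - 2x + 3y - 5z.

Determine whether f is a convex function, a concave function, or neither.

f is quadratic, so its Hessian is the constant matrix H = [[-8, 6, 4], [6, -10, -4], [4, -4, -4]].
Leading principal minors: -8, 44, -80.
Signs alternate −, +, − ⇒ H ≺ 0 ⇒ concave.

concave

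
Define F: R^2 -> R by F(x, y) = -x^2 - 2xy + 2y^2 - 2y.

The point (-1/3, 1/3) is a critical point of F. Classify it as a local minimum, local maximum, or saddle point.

The Hessian of F is constant: H = [[-2, -2], [-2, 4]].
det(H) = (-2)·4 − (-2)² = -12.
Since det(H) < 0, H is indefinite and the critical point is a saddle point.

saddle point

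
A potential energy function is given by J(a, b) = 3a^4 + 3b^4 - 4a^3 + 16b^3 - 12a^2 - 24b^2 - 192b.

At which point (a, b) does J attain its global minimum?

J(a,b) separates as P(a) + Q(b), so its minimum is min P + min Q.
P'(a) = 12a(a - 2)(a + 1) vanishes at a ∈ {-1, 0, 2}; Q'(b) = 12(b - 2)(b + 2)(b + 4) vanishes at b ∈ {-4, -2, 2}.
Local minima of P (where P''>0): P(-1)=-5, P(2)=-32. Local minima of Q: Q(-4)=128, Q(2)=-304.
So the global minimum of J is P(2) + Q(2) = -32 − 304 = -336, attained at (2, 2).

(2, 2)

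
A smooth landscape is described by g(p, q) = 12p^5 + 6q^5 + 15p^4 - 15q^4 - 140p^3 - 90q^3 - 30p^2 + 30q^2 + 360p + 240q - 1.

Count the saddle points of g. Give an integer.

g separates as a function of p plus a function of q, so ∇g=0 decouples.
∂g/∂p = 60(p - 2)(p - 1)(p + 1)(p + 3) = 0 at p ∈ {-3, -1, 1, 2}; ∂g/∂q = 30(q - 4)(q - 1)(q + 1)(q + 2) = 0 at q ∈ {-2, -1, 1, 4}.
The Hessian is diagonal: diag(g_pp, g_qq). Second derivatives: g_pp(-3)=-2400, g_pp(-1)=720, g_pp(1)=-480, g_pp(2)=900; g_qq(-2)=-540, g_qq(-1)=300, g_qq(1)=-540, g_qq(4)=2700.
Saddle points occur where the two diagonal entries have opposite signs: (-3, -1), (-3, 4), (-1, -2), (-1, 1), (1, -1), (1, 4), (2, -2), (2, 1). Count: 8.

8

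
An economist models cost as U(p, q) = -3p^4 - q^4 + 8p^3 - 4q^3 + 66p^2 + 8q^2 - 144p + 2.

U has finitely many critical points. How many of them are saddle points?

4

U separates as a function of p plus a function of q, so ∇U=0 decouples.
∂U/∂p = -12(p - 4)(p - 1)(p + 3) = 0 at p ∈ {-3, 1, 4}; ∂U/∂q = -4q(q - 1)(q + 4) = 0 at q ∈ {-4, 0, 1}.
The Hessian is diagonal: diag(U_pp, U_qq). Second derivatives: U_pp(-3)=-336, U_pp(1)=144, U_pp(4)=-252; U_qq(-4)=-80, U_qq(0)=16, U_qq(1)=-20.
Saddle points occur where the two diagonal entries have opposite signs: (-3, 0), (1, -4), (1, 1), (4, 0). Count: 4.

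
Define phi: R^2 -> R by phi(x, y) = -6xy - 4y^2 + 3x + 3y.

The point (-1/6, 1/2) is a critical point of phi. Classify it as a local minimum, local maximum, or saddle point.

The Hessian of phi is constant: H = [[0, -6], [-6, -8]].
det(H) = 0·(-8) − (-6)² = -36.
Since det(H) < 0, H is indefinite and the critical point is a saddle point.

saddle point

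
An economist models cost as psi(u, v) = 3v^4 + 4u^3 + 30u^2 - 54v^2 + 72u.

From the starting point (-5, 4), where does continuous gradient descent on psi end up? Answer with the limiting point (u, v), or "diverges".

psi is separable, so gradient descent decouples: u follows -∂psi/∂u, v follows -∂psi/∂v.
∂psi/∂u = 12(u + 2)(u + 3); at u=-5 this is 72, so u decreases.
∂psi/∂v = 12v(v - 3)(v + 3); at v=4 this is 336, so v decreases.
The u-coordinate has no critical point in that direction and runs off to infinity.

diverges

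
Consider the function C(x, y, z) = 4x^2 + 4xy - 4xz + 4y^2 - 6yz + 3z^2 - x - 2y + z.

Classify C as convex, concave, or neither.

C is quadratic, so its Hessian is the constant matrix H = [[8, 4, -4], [4, 8, -6], [-4, -6, 6]].
Leading principal minors: 8, 48, 64.
All positive ⇒ H ≻ 0 ⇒ convex.

convex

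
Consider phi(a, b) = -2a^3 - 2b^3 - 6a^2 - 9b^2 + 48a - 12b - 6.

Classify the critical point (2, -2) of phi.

saddle point

The mixed partial ∂²phi/∂a∂b is 0, so the Hessian at any point is diag(phi_aa, phi_bb) = diag(-12(a + 1), -6(2b + 3)).
At (2, -2): H = diag(-36, 6).
The eigenvalues have opposite signs, so H is indefinite: a saddle point.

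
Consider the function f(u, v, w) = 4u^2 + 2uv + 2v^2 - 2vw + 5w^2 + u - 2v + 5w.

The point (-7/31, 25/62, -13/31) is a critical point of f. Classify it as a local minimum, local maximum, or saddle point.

The Hessian is constant: H = [[8, 2, 0], [2, 4, -2], [0, -2, 10]].
Leading principal minors: Δ₁ = 8, Δ₂ = 28, Δ₃ = 248.
All leading minors are positive, so H is positive definite: a local minimum.

local minimum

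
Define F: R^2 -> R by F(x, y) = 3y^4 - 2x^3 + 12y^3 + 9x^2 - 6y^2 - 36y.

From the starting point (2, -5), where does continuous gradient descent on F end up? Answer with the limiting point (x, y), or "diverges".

F is separable, so gradient descent decouples: x follows -∂F/∂x, y follows -∂F/∂y.
∂F/∂x = -6x(x - 3); at x=2 this is 12, so x decreases.
∂F/∂y = 12(y - 1)(y + 1)(y + 3); at y=-5 this is -576, so y increases.
x converges to its nearest critical value 0 (a local min of the x-part); y converges to -3. The iterate converges to (0, -3).

(0, -3)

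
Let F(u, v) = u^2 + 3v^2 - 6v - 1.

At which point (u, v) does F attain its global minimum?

(0, 1)

F(u,v) separates as P(u) + Q(v) − 1, so its minimum is min P + min Q − 1.
P'(u) = 2u vanishes at u ∈ {0}; Q'(v) = 6v - 6 vanishes at v ∈ {1}.
Local minima of P (where P''>0): P(0)=0. Local minima of Q: Q(1)=-3.
So the global minimum of F is P(0) + Q(1) − 1 = 0 − 3 − 1 = -4, attained at (0, 1).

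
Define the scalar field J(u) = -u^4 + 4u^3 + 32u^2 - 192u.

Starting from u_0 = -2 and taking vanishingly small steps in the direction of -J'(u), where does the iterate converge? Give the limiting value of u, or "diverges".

J'(u) = -4(u - 4)(u - 3)(u + 4), so J'(-2) = -240.
Gradient descent moves in the -J' direction, i.e. u is increasing.
The nearest critical point in that direction is u = 3, where J'' = 28 > 0 (a local minimum). The iterate converges there.

3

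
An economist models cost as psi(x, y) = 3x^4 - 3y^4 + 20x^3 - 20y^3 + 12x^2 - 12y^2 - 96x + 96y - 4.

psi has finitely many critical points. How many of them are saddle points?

5

psi separates as a function of x plus a function of y, so ∇psi=0 decouples.
∂psi/∂x = 12(x - 1)(x + 2)(x + 4) = 0 at x ∈ {-4, -2, 1}; ∂psi/∂y = -12(y - 1)(y + 2)(y + 4) = 0 at y ∈ {-4, -2, 1}.
The Hessian is diagonal: diag(psi_xx, psi_yy). Second derivatives: psi_xx(-4)=120, psi_xx(-2)=-72, psi_xx(1)=180; psi_yy(-4)=-120, psi_yy(-2)=72, psi_yy(1)=-180.
Saddle points occur where the two diagonal entries have opposite signs: (-4, -4), (-4, 1), (-2, -2), (1, -4), (1, 1). Count: 5.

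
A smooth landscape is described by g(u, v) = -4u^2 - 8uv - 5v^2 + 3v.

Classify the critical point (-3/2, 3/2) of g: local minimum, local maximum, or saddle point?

local maximum

The Hessian of g is constant: H = [[-8, -8], [-8, -10]].
det(H) = (-8)·(-10) − (-8)² = 16.
det(H) > 0 and tr(H) = -18 < 0, so H is negative definite and the point is a local maximum.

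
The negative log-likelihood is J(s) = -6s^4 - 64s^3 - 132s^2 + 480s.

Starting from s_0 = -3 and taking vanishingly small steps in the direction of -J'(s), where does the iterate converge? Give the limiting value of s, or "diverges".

-4

J'(s) = -24(s - 1)(s + 4)(s + 5), so J'(-3) = 192.
Gradient descent moves in the -J' direction, i.e. s is decreasing.
The nearest critical point in that direction is s = -4, where J'' = 120 > 0 (a local minimum). The iterate converges there.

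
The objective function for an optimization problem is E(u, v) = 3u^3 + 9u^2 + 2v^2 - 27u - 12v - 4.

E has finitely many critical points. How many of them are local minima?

E separates as a function of u plus a function of v, so ∇E=0 decouples.
∂E/∂u = 9(u - 1)(u + 3) = 0 at u ∈ {-3, 1}; ∂E/∂v = 4(v - 3) = 0 at v ∈ {3}.
The Hessian is diagonal: diag(E_uu, E_vv). Second derivatives: E_uu(-3)=-36, E_uu(1)=36; E_vv(3)=4.
Local minima occur where both diagonal entries positive: (1, 3). Count: 1.

1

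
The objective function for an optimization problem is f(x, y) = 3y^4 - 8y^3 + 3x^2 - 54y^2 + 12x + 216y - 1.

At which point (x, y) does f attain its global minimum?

(-2, -3)

f(x,y) separates as P(x) + Q(y) − 1, so its minimum is min P + min Q − 1.
P'(x) = 6x + 12 vanishes at x ∈ {-2}; Q'(y) = 12(y - 3)(y - 2)(y + 3) vanishes at y ∈ {-3, 2, 3}.
Local minima of P (where P''>0): P(-2)=-12. Local minima of Q: Q(-3)=-675, Q(3)=189.
So the global minimum of f is P(-2) + Q(-3) − 1 = -12 − 675 − 1 = -688, attained at (-2, -3).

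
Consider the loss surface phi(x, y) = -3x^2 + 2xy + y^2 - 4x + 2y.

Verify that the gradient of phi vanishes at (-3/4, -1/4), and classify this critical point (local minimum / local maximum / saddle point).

saddle point

∇phi = (-6x + 2y - 4, 2x + 2y + 2); substituting (-3/4, -1/4) gives ∇phi = (0, 0), so (-3/4, -1/4) is indeed a critical point.
The Hessian of phi is constant: H = [[-6, 2], [2, 2]].
det(H) = (-6)·2 − 2² = -16.
Since det(H) < 0, H is indefinite and the critical point is a saddle point.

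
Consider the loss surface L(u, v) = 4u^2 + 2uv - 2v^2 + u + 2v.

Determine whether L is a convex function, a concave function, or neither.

neither

L is quadratic, so its Hessian is the constant matrix H = [[8, 2], [2, -4]].
det(H) = -36, tr(H) = 4.
det(H) < 0, so H is indefinite: neither convex nor concave.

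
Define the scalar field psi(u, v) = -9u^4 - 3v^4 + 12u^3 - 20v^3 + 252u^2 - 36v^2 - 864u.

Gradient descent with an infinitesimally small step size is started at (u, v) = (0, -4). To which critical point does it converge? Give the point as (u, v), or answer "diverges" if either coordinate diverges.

diverges

psi is separable, so gradient descent decouples: u follows -∂psi/∂u, v follows -∂psi/∂v.
∂psi/∂u = -36(u - 3)(u - 2)(u + 4); at u=0 this is -864, so u increases.
∂psi/∂v = -12v(v + 2)(v + 3); at v=-4 this is 96, so v decreases.
The v-coordinate has no critical point in that direction and runs off to infinity.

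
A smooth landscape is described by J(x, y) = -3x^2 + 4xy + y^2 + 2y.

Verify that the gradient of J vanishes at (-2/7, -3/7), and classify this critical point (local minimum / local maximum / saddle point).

∇J = (-6x + 4y, 4x + 2y + 2); substituting (-2/7, -3/7) gives ∇J = (0, 0), so (-2/7, -3/7) is indeed a critical point.
The Hessian of J is constant: H = [[-6, 4], [4, 2]].
det(H) = (-6)·2 − 4² = -28.
Since det(H) < 0, H is indefinite and the critical point is a saddle point.

saddle point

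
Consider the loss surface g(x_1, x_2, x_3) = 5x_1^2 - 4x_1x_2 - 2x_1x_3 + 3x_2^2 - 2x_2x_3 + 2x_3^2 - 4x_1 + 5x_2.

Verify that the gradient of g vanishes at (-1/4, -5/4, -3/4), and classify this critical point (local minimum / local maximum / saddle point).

∇g = (10x_1 - 4x_2 - 2x_3 - 4, -4x_1 + 6x_2 - 2x_3 + 5, -2x_1 - 2x_2 + 4x_3); substituting (-1/4, -5/4, -3/4) gives ∇g = (0, 0, 0), so (-1/4, -5/4, -3/4) is indeed a critical point.
The Hessian is constant: H = [[10, -4, -2], [-4, 6, -2], [-2, -2, 4]].
Leading principal minors: Δ₁ = 10, Δ₂ = 44, Δ₃ = 80.
All leading minors are positive, so H is positive definite: a local minimum.

local minimum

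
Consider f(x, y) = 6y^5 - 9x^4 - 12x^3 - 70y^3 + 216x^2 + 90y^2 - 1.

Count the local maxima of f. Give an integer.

4

f separates as a function of x plus a function of y, so ∇f=0 decouples.
∂f/∂x = -36x(x - 3)(x + 4) = 0 at x ∈ {-4, 0, 3}; ∂f/∂y = 30y(y - 2)(y - 1)(y + 3) = 0 at y ∈ {-3, 0, 1, 2}.
The Hessian is diagonal: diag(f_xx, f_yy). Second derivatives: f_xx(-4)=-1008, f_xx(0)=432, f_xx(3)=-756; f_yy(-3)=-1800, f_yy(0)=180, f_yy(1)=-120, f_yy(2)=300.
Local maxima occur where both diagonal entries negative: (-4, -3), (-4, 1), (3, -3), (3, 1). Count: 4.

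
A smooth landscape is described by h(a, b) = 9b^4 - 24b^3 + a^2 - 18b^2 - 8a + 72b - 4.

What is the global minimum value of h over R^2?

h(a,b) separates as P(a) + Q(b) − 4, so its minimum is min P + min Q − 4.
P'(a) = 2a - 8 vanishes at a ∈ {4}; Q'(b) = 36(b - 2)(b - 1)(b + 1) vanishes at b ∈ {-1, 1, 2}.
Local minima of P (where P''>0): P(4)=-16. Local minima of Q: Q(-1)=-57, Q(2)=24.
So the global minimum of h is P(4) + Q(-1) − 4 = -16 − 57 − 4 = -77, attained at (4, -1).

-77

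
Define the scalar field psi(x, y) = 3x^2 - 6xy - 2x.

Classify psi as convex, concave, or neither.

neither

psi is quadratic, so its Hessian is the constant matrix H = [[6, -6], [-6, 0]].
det(H) = -36, tr(H) = 6.
det(H) < 0, so H is indefinite: neither convex nor concave.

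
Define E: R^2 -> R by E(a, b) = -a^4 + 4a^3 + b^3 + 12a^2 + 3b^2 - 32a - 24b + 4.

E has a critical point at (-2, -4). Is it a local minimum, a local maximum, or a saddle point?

local maximum

The mixed partial ∂²E/∂a∂b is 0, so the Hessian at any point is diag(E_aa, E_bb) = diag(12(-a^2 + 2a + 2), 6(b + 1)).
At (-2, -4): H = diag(-72, -18).
Both eigenvalues are negative, so H is negative definite: a local maximum.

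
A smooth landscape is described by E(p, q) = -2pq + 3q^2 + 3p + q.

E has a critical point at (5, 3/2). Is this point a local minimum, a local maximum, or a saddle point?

The Hessian of E is constant: H = [[0, -2], [-2, 6]].
det(H) = 0·6 − (-2)² = -4.
Since det(H) < 0, H is indefinite and the critical point is a saddle point.

saddle point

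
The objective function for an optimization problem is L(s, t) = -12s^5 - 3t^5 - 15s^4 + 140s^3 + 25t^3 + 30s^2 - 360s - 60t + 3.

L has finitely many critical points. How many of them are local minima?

L separates as a function of s plus a function of t, so ∇L=0 decouples.
∂L/∂s = -60(s - 2)(s - 1)(s + 1)(s + 3) = 0 at s ∈ {-3, -1, 1, 2}; ∂L/∂t = -15(t - 2)(t - 1)(t + 1)(t + 2) = 0 at t ∈ {-2, -1, 1, 2}.
The Hessian is diagonal: diag(L_ss, L_tt). Second derivatives: L_ss(-3)=2400, L_ss(-1)=-720, L_ss(1)=480, L_ss(2)=-900; L_tt(-2)=180, L_tt(-1)=-90, L_tt(1)=90, L_tt(2)=-180.
Local minima occur where both diagonal entries positive: (-3, -2), (-3, 1), (1, -2), (1, 1). Count: 4.

4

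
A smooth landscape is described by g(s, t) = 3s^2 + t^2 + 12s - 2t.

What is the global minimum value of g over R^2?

-13

g(s,t) separates as P(s) + Q(t), so its minimum is min P + min Q.
P'(s) = 6s + 12 vanishes at s ∈ {-2}; Q'(t) = 2(t - 1) vanishes at t ∈ {1}.
Local minima of P (where P''>0): P(-2)=-12. Local minima of Q: Q(1)=-1.
So the global minimum of g is P(-2) + Q(1) = -12 − 1 = -13, attained at (-2, 1).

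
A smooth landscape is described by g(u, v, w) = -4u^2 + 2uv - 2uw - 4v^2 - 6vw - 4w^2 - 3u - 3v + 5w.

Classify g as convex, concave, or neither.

concave

g is quadratic, so its Hessian is the constant matrix H = [[-8, 2, -2], [2, -8, -6], [-2, -6, -8]].
Leading principal minors: -8, 60, -112.
Signs alternate −, +, − ⇒ H ≺ 0 ⇒ concave.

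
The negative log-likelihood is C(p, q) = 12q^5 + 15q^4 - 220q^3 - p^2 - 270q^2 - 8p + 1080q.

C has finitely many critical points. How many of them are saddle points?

C separates as a function of p plus a function of q, so ∇C=0 decouples.
∂C/∂p = -2(p + 4) = 0 at p ∈ {-4}; ∂C/∂q = 60(q - 3)(q - 1)(q + 2)(q + 3) = 0 at q ∈ {-3, -2, 1, 3}.
The Hessian is diagonal: diag(C_pp, C_qq). Second derivatives: C_pp(-4)=-2; C_qq(-3)=-1440, C_qq(-2)=900, C_qq(1)=-1440, C_qq(3)=3600.
Saddle points occur where the two diagonal entries have opposite signs: (-4, -2), (-4, 3). Count: 2.

2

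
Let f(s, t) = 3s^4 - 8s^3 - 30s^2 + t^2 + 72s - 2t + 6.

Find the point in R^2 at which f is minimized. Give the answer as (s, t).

(-2, 1)

f(s,t) separates as P(s) + Q(t) + 6, so its minimum is min P + min Q + 6.
P'(s) = 12(s - 3)(s - 1)(s + 2) vanishes at s ∈ {-2, 1, 3}; Q'(t) = 2(t - 1) vanishes at t ∈ {1}.
Local minima of P (where P''>0): P(-2)=-152, P(3)=-27. Local minima of Q: Q(1)=-1.
So the global minimum of f is P(-2) + Q(1) + 6 = -152 − 1 + 6 = -147, attained at (-2, 1).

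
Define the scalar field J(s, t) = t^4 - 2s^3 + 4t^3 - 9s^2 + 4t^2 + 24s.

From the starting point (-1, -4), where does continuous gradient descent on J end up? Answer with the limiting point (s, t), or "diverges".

(-4, -2)

J is separable, so gradient descent decouples: s follows -∂J/∂s, t follows -∂J/∂t.
∂J/∂s = -6(s - 1)(s + 4); at s=-1 this is 36, so s decreases.
∂J/∂t = 4t(t + 1)(t + 2); at t=-4 this is -96, so t increases.
s converges to its nearest critical value -4 (a local min of the s-part); t converges to -2. The iterate converges to (-4, -2).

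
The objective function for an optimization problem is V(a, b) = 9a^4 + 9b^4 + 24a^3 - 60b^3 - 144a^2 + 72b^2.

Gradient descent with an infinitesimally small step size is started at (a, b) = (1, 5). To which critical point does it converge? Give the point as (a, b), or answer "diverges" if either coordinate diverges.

(2, 4)

V is separable, so gradient descent decouples: a follows -∂V/∂a, b follows -∂V/∂b.
∂V/∂a = 36a(a - 2)(a + 4); at a=1 this is -180, so a increases.
∂V/∂b = 36b(b - 4)(b - 1); at b=5 this is 720, so b decreases.
a converges to its nearest critical value 2 (a local min of the a-part); b converges to 4. The iterate converges to (2, 4).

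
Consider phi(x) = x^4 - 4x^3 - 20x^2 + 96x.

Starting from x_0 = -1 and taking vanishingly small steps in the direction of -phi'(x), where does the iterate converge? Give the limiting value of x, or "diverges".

phi'(x) = 4(x - 4)(x - 2)(x + 3), so phi'(-1) = 120.
Gradient descent moves in the -phi' direction, i.e. x is decreasing.
The nearest critical point in that direction is x = -3, where phi'' = 140 > 0 (a local minimum). The iterate converges there.

-3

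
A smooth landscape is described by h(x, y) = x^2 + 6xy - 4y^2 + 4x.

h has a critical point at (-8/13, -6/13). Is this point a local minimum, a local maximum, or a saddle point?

saddle point

The Hessian of h is constant: H = [[2, 6], [6, -8]].
det(H) = 2·(-8) − 6² = -52.
Since det(H) < 0, H is indefinite and the critical point is a saddle point.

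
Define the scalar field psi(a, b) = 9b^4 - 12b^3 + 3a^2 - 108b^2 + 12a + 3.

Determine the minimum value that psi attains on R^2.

-576

psi(a,b) separates as P(a) + Q(b) + 3, so its minimum is min P + min Q + 3.
P'(a) = 6a + 12 vanishes at a ∈ {-2}; Q'(b) = 36b(b - 3)(b + 2) vanishes at b ∈ {-2, 0, 3}.
Local minima of P (where P''>0): P(-2)=-12. Local minima of Q: Q(-2)=-192, Q(3)=-567.
So the global minimum of psi is P(-2) + Q(3) + 3 = -12 − 567 + 3 = -576, attained at (-2, 3).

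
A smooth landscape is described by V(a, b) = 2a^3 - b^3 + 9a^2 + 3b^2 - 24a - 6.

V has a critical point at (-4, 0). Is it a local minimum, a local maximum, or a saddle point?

The mixed partial ∂²V/∂a∂b is 0, so the Hessian at any point is diag(V_aa, V_bb) = diag(6(2a + 3), 6(-b + 1)).
At (-4, 0): H = diag(-30, 6).
The eigenvalues have opposite signs, so H is indefinite: a saddle point.

saddle point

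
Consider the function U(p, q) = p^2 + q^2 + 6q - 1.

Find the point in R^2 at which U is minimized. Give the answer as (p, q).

U(p,q) separates as A(p) + B(q) − 1, so its minimum is min A + min B − 1.
A'(p) = 2p vanishes at p ∈ {0}; B'(q) = 2q + 6 vanishes at q ∈ {-3}.
Local minima of A (where A''>0): A(0)=0. Local minima of B: B(-3)=-9.
So the global minimum of U is A(0) + B(-3) − 1 = 0 − 9 − 1 = -10, attained at (0, -3).

(0, -3)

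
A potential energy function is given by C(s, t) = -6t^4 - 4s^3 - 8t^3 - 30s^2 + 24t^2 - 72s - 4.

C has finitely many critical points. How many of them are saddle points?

3

C separates as a function of s plus a function of t, so ∇C=0 decouples.
∂C/∂s = -12(s + 2)(s + 3) = 0 at s ∈ {-3, -2}; ∂C/∂t = -24t(t - 1)(t + 2) = 0 at t ∈ {-2, 0, 1}.
The Hessian is diagonal: diag(C_ss, C_tt). Second derivatives: C_ss(-3)=12, C_ss(-2)=-12; C_tt(-2)=-144, C_tt(0)=48, C_tt(1)=-72.
Saddle points occur where the two diagonal entries have opposite signs: (-3, -2), (-3, 1), (-2, 0). Count: 3.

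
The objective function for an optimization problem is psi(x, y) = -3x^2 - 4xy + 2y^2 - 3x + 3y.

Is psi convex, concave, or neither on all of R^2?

neither

psi is quadratic, so its Hessian is the constant matrix H = [[-6, -4], [-4, 4]].
det(H) = -40, tr(H) = -2.
det(H) < 0, so H is indefinite: neither convex nor concave.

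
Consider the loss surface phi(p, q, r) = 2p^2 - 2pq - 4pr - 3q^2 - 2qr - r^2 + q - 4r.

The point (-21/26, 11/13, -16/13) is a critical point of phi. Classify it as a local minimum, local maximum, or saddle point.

The Hessian is constant: H = [[4, -2, -4], [-2, -6, -2], [-4, -2, -2]].
Leading principal minors: Δ₁ = 4, Δ₂ = -28, Δ₃ = 104.
The minors fit neither the all-positive nor the alternating-sign pattern, so H is indefinite: a saddle point.

saddle point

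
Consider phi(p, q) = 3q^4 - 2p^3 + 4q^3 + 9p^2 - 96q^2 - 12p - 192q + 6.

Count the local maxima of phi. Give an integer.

1

phi separates as a function of p plus a function of q, so ∇phi=0 decouples.
∂phi/∂p = -6(p - 2)(p - 1) = 0 at p ∈ {1, 2}; ∂phi/∂q = 12(q - 4)(q + 1)(q + 4) = 0 at q ∈ {-4, -1, 4}.
The Hessian is diagonal: diag(phi_pp, phi_qq). Second derivatives: phi_pp(1)=6, phi_pp(2)=-6; phi_qq(-4)=288, phi_qq(-1)=-180, phi_qq(4)=480.
Local maxima occur where both diagonal entries negative: (2, -1). Count: 1.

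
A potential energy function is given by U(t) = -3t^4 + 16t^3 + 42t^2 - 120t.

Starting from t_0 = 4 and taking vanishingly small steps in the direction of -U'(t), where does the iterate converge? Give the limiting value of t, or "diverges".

1

U'(t) = -12(t - 5)(t - 1)(t + 2), so U'(4) = 216.
Gradient descent moves in the -U' direction, i.e. t is decreasing.
The nearest critical point in that direction is t = 1, where U'' = 144 > 0 (a local minimum). The iterate converges there.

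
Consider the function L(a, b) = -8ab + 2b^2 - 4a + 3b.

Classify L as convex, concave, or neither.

L is quadratic, so its Hessian is the constant matrix H = [[0, -8], [-8, 4]].
det(H) = -64, tr(H) = 4.
det(H) < 0, so H is indefinite: neither convex nor concave.

neither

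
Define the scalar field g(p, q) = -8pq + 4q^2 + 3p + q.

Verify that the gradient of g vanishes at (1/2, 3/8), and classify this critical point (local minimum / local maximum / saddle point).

saddle point

∇g = (-8q + 3, -8p + 8q + 1); substituting (1/2, 3/8) gives ∇g = (0, 0), so (1/2, 3/8) is indeed a critical point.
The Hessian of g is constant: H = [[0, -8], [-8, 8]].
det(H) = 0·8 − (-8)² = -64.
Since det(H) < 0, H is indefinite and the critical point is a saddle point.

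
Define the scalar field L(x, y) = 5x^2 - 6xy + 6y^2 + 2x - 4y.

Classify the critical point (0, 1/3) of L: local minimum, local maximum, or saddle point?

local minimum

The Hessian of L is constant: H = [[10, -6], [-6, 12]].
det(H) = 10·12 − (-6)² = 84.
det(H) > 0 and tr(H) = 22 > 0, so H is positive definite and the point is a local minimum.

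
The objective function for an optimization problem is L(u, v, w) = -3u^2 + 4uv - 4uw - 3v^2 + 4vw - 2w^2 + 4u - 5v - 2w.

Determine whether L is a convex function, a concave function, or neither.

concave

L is quadratic, so its Hessian is the constant matrix H = [[-6, 4, -4], [4, -6, 4], [-4, 4, -4]].
Leading principal minors: -6, 20, -16.
Signs alternate −, +, − ⇒ H ≺ 0 ⇒ concave.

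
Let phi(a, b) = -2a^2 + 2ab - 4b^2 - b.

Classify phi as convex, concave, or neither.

phi is quadratic, so its Hessian is the constant matrix H = [[-4, 2], [2, -8]].
det(H) = 28, tr(H) = -12.
det(H) > 0 and tr(H) < 0, so H is negative definite everywhere: concave.

concave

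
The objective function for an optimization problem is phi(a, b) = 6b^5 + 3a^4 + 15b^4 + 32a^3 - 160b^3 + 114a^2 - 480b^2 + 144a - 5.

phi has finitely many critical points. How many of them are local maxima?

2

phi separates as a function of a plus a function of b, so ∇phi=0 decouples.
∂phi/∂a = 12(a + 1)(a + 3)(a + 4) = 0 at a ∈ {-4, -3, -1}; ∂phi/∂b = 30b(b - 4)(b + 2)(b + 4) = 0 at b ∈ {-4, -2, 0, 4}.
The Hessian is diagonal: diag(phi_aa, phi_bb). Second derivatives: phi_aa(-4)=36, phi_aa(-3)=-24, phi_aa(-1)=72; phi_bb(-4)=-1920, phi_bb(-2)=720, phi_bb(0)=-960, phi_bb(4)=5760.
Local maxima occur where both diagonal entries negative: (-3, -4), (-3, 0). Count: 2.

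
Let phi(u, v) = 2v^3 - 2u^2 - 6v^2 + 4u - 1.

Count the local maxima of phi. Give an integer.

phi separates as a function of u plus a function of v, so ∇phi=0 decouples.
∂phi/∂u = -4(u - 1) = 0 at u ∈ {1}; ∂phi/∂v = 6v(v - 2) = 0 at v ∈ {0, 2}.
The Hessian is diagonal: diag(phi_uu, phi_vv). Second derivatives: phi_uu(1)=-4; phi_vv(0)=-12, phi_vv(2)=12.
Local maxima occur where both diagonal entries negative: (1, 0). Count: 1.

1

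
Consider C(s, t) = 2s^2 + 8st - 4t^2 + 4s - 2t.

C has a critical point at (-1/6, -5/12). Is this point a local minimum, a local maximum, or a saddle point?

saddle point

The Hessian of C is constant: H = [[4, 8], [8, -8]].
det(H) = 4·(-8) − 8² = -96.
Since det(H) < 0, H is indefinite and the critical point is a saddle point.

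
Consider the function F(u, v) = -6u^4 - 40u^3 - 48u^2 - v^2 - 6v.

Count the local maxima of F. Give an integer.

F separates as a function of u plus a function of v, so ∇F=0 decouples.
∂F/∂u = -24u(u + 1)(u + 4) = 0 at u ∈ {-4, -1, 0}; ∂F/∂v = -2(v + 3) = 0 at v ∈ {-3}.
The Hessian is diagonal: diag(F_uu, F_vv). Second derivatives: F_uu(-4)=-288, F_uu(-1)=72, F_uu(0)=-96; F_vv(-3)=-2.
Local maxima occur where both diagonal entries negative: (-4, -3), (0, -3). Count: 2.

2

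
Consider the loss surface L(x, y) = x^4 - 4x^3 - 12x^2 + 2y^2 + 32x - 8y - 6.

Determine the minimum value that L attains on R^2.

-78

L(x,y) separates as P(x) + Q(y) − 6, so its minimum is min P + min Q − 6.
P'(x) = 4(x - 4)(x - 1)(x + 2) vanishes at x ∈ {-2, 1, 4}; Q'(y) = 4y - 8 vanishes at y ∈ {2}.
Local minima of P (where P''>0): P(-2)=-64, P(4)=-64. Local minima of Q: Q(2)=-8.
So the global minimum of L is P(-2) + Q(2) − 6 = -64 − 8 − 6 = -78, attained at (-2, 2).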